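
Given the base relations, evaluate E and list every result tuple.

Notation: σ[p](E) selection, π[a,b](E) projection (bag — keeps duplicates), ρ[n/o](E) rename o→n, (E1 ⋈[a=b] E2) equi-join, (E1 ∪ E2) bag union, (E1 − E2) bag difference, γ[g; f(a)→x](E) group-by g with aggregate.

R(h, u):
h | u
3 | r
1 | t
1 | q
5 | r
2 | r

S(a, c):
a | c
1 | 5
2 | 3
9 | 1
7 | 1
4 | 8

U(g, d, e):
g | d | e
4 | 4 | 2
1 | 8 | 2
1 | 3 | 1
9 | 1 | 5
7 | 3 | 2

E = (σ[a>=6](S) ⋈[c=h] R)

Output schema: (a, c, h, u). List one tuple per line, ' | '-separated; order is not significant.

Stepwise |·|:
  S → 5
  σ[a>=6](S) → 2
  R → 5
  (σ[a>=6](S) ⋈[c=h] R) → 4

== RESULT ==
a | c | h | u
7 | 1 | 1 | q
7 | 1 | 1 | t
9 | 1 | 1 | q
9 | 1 | 1 | t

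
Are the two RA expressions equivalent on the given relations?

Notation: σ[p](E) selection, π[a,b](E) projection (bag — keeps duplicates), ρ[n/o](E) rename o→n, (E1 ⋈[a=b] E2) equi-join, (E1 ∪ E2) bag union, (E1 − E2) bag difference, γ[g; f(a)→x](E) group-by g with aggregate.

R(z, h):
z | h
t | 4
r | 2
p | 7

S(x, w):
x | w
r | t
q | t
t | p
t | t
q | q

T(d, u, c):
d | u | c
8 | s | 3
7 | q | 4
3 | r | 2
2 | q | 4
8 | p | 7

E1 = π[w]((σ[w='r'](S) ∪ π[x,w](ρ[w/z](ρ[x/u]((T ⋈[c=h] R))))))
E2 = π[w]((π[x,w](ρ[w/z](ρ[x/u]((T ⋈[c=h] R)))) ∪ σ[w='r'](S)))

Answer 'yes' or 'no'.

E1 stepwise |·|:
  S → 5
  σ[w='r'](S) → 0
  T → 5
  R → 3
  (T ⋈[c=h] R) → 4
  ρ[x/u]((T ⋈[c=h] R)) → 4
  ρ[w/z](ρ[x/u]((T ⋈[c=h] R))) → 4
  π[x,w](ρ[w/z](ρ[x/u]((T ⋈[c=h] R)))) → 4
  (σ[w='r'](S) ∪ π[x,w](ρ[w/z](ρ[x/u]((T ⋈[c=h] R))))) → 4
  π[w]((σ[w='r'](S) ∪ π[x,w](ρ[w/z](ρ[x/u]((T ⋈[c=h] R)))))) → 4
E2 stepwise |·|:
  T → 5
  R → 3
  (T ⋈[c=h] R) → 4
  ρ[x/u]((T ⋈[c=h] R)) → 4
  ρ[w/z](ρ[x/u]((T ⋈[c=h] R))) → 4
  π[x,w](ρ[w/z](ρ[x/u]((T ⋈[c=h] R)))) → 4
  S → 5
  σ[w='r'](S) → 0
  (π[x,w](ρ[w/z](ρ[x/u]((T ⋈[c=h] R)))) ∪ σ[w='r'](S)) → 4
  π[w]((π[x,w](ρ[w/z](ρ[x/u]((T ⋈[c=h] R)))) ∪ σ[w='r'](S))) → 4

E1 and E2 produce the same multiset:
w
p
r
t
t

yes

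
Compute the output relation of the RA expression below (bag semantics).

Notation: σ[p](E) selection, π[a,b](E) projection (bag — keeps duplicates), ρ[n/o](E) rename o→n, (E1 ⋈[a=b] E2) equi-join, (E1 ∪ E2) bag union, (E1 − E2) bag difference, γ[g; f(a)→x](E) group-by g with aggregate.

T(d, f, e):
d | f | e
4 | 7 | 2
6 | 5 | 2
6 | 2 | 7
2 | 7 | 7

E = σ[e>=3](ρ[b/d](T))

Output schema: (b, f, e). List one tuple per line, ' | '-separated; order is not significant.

Row counts bottom-up:
  T → 4
  ρ[b/d](T) → 4
  σ[e>=3](ρ[b/d](T)) → 2

== RESULT ==
b | f | e
2 | 7 | 7
6 | 2 | 7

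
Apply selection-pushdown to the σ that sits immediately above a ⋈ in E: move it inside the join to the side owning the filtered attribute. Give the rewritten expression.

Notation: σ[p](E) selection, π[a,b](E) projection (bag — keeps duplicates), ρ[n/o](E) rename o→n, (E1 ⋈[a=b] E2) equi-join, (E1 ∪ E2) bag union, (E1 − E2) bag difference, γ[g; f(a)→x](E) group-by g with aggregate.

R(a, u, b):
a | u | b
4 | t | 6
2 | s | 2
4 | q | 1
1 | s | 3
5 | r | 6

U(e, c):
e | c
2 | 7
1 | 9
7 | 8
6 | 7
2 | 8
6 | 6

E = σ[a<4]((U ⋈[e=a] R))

σ filters on a, owned by the right side.
E' = (U ⋈[e=a] σ[a<4](R))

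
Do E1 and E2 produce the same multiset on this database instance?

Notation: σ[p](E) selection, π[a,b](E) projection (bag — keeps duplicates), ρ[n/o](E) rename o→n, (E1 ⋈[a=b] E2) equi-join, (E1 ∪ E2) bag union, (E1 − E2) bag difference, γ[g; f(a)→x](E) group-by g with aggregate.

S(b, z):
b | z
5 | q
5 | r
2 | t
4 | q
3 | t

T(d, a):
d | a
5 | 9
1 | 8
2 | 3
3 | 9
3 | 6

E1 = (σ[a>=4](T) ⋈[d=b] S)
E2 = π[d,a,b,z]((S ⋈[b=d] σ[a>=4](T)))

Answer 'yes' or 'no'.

E1 per-node cardinality:
  T → 5
  σ[a>=4](T) → 4
  S → 5
  (σ[a>=4](T) ⋈[d=b] S) → 4
E2 per-node cardinality:
  S → 5
  T → 5
  σ[a>=4](T) → 4
  (S ⋈[b=d] σ[a>=4](T)) → 4
  π[d,a,b,z]((S ⋈[b=d] σ[a>=4](T))) → 4

E1 and E2 produce the same multiset:
d | a | b | z
3 | 6 | 3 | t
3 | 9 | 3 | t
5 | 9 | 5 | q
5 | 9 | 5 | r

yes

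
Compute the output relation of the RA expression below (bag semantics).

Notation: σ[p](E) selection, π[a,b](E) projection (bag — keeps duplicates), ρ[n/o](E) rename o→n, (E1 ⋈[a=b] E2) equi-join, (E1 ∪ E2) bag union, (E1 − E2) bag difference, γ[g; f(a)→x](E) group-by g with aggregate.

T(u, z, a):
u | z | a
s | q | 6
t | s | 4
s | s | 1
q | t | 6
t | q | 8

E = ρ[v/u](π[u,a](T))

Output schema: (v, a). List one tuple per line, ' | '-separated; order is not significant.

Stepwise |·|:
  T → 5
  π[u,a](T) → 5
  ρ[v/u](π[u,a](T)) → 5

== RESULT ==
v | a
q | 6
s | 1
s | 6
t | 4
t | 8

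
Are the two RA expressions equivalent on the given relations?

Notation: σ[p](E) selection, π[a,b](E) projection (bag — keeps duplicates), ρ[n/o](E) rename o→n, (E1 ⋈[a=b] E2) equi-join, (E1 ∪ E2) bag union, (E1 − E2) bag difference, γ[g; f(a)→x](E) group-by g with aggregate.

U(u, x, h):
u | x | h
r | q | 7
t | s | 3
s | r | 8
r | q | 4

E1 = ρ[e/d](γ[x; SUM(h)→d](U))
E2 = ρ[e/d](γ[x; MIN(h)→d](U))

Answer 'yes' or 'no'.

E1 row counts bottom-up:
  U → 4
  γ[x; SUM(h)→d](U) → 3
  ρ[e/d](γ[x; SUM(h)→d](U)) → 3
E2 row counts bottom-up:
  U → 4
  γ[x; MIN(h)→d](U) → 3
  ρ[e/d](γ[x; MIN(h)→d](U)) → 3

E1 result:
x | e
q | 11
r | 8
s | 3
E2 result:
x | e
q | 4
r | 8
s | 3
Witness: ('q', 4) appears 0× in E1 but 1× in E2.

no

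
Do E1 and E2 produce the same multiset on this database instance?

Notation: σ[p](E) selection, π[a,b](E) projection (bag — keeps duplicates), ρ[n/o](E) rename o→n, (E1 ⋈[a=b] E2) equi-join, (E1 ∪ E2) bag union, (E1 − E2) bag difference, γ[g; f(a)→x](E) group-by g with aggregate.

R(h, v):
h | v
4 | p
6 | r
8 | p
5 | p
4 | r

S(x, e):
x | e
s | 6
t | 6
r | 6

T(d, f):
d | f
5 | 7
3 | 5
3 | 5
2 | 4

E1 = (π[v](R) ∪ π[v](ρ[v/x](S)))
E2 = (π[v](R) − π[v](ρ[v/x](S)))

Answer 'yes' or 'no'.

E1 row counts bottom-up:
  R → 5
  π[v](R) → 5
  S → 3
  ρ[v/x](S) → 3
  π[v](ρ[v/x](S)) → 3
  (π[v](R) ∪ π[v](ρ[v/x](S))) → 8
E2 row counts bottom-up:
  R → 5
  π[v](R) → 5
  S → 3
  ρ[v/x](S) → 3
  π[v](ρ[v/x](S)) → 3
  (π[v](R) − π[v](ρ[v/x](S))) → 4

E1 result:
v
p
p
p
r
r
r
s
t
E2 result:
v
p
p
p
r
Witness: ('s',) appears 1× in E1 but 0× in E2.

no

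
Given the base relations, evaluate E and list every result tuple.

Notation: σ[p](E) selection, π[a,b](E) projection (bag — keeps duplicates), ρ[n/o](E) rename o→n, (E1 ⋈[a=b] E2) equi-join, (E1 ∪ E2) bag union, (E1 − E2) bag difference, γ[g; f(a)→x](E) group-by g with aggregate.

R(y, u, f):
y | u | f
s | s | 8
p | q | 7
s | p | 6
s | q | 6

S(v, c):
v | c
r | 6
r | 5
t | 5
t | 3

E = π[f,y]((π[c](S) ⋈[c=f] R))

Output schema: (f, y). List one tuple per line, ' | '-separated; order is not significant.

Stepwise |·|:
  S → 4
  π[c](S) → 4
  R → 4
  (π[c](S) ⋈[c=f] R) → 2
  π[f,y]((π[c](S) ⋈[c=f] R)) → 2

== RESULT ==
f | y
6 | s
6 | s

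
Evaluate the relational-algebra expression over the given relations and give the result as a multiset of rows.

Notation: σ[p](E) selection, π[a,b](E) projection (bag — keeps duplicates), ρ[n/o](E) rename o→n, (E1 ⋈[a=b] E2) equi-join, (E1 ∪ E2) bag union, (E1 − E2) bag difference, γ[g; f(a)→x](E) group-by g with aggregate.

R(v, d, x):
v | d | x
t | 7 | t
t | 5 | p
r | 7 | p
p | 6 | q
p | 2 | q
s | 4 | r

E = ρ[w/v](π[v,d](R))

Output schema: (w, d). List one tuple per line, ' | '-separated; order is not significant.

Per-node cardinality:
  R → 6
  π[v,d](R) → 6
  ρ[w/v](π[v,d](R)) → 6

== RESULT ==
w | d
p | 2
p | 6
r | 7
s | 4
t | 5
t | 7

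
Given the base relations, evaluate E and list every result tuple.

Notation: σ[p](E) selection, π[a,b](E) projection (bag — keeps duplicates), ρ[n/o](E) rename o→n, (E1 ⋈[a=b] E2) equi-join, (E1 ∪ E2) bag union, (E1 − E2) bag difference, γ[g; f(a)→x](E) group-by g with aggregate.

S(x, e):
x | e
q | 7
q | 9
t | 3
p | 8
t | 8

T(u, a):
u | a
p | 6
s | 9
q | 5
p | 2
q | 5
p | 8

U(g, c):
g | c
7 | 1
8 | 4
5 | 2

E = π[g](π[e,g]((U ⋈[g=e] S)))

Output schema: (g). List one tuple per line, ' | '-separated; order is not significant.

Subexpression sizes:
  U → 3
  S → 5
  (U ⋈[g=e] S) → 3
  π[e,g]((U ⋈[g=e] S)) → 3
  π[g](π[e,g]((U ⋈[g=e] S))) → 3

== RESULT ==
g
7
8
8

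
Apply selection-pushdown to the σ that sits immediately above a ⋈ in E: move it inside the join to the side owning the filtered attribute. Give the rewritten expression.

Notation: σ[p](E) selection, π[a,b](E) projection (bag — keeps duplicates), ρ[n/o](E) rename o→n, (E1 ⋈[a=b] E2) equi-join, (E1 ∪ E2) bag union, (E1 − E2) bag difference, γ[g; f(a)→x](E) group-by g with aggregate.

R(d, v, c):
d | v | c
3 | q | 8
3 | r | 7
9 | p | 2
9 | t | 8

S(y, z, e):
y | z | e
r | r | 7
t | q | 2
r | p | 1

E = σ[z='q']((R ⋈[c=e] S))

σ filters on z, owned by the right side.
E' = (R ⋈[c=e] σ[z='q'](S))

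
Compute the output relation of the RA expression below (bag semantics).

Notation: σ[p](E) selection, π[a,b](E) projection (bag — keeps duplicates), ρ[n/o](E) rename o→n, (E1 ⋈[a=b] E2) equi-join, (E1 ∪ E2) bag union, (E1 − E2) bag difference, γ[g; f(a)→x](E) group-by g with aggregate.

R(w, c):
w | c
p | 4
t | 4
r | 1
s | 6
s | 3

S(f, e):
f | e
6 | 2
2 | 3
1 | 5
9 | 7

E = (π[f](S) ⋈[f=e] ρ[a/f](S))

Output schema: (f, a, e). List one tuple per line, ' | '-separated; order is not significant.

Per-node cardinality:
  S → 4
  π[f](S) → 4
  S → 4
  ρ[a/f](S) → 4
  (π[f](S) ⋈[f=e] ρ[a/f](S)) → 1

== RESULT ==
f | a | e
2 | 6 | 2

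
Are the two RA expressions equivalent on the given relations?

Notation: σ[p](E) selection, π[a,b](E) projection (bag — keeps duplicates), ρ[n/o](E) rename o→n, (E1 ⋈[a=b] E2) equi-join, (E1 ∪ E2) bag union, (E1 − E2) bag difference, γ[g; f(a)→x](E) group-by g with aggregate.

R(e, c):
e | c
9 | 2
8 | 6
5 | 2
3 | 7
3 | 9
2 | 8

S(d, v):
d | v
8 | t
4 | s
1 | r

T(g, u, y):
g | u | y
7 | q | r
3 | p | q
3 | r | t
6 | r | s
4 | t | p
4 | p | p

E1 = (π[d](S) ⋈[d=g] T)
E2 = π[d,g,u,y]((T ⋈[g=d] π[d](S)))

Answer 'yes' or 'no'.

E1 subexpression sizes:
  S → 3
  π[d](S) → 3
  T → 6
  (π[d](S) ⋈[d=g] T) → 2
E2 subexpression sizes:
  T → 6
  S → 3
  π[d](S) → 3
  (T ⋈[g=d] π[d](S)) → 2
  π[d,g,u,y]((T ⋈[g=d] π[d](S))) → 2

E1 and E2 produce the same multiset:
d | g | u | y
4 | 4 | p | p
4 | 4 | t | p

yes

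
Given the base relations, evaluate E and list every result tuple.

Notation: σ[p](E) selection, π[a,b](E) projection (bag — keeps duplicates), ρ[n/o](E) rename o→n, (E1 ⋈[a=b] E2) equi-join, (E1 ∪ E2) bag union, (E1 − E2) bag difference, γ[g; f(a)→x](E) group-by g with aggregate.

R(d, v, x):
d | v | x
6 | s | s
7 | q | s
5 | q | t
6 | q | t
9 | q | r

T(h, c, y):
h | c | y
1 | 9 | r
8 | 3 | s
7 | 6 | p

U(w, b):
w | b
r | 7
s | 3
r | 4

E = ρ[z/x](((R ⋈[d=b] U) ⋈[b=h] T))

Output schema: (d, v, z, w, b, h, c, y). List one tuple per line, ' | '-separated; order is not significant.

Row counts bottom-up:
  R → 5
  U → 3
  (R ⋈[d=b] U) → 1
  T → 3
  ((R ⋈[d=b] U) ⋈[b=h] T) → 1
  ρ[z/x](((R ⋈[d=b] U) ⋈[b=h] T)) → 1

== RESULT ==
d | v | z | w | b | h | c | y
7 | q | s | r | 7 | 7 | 6 | p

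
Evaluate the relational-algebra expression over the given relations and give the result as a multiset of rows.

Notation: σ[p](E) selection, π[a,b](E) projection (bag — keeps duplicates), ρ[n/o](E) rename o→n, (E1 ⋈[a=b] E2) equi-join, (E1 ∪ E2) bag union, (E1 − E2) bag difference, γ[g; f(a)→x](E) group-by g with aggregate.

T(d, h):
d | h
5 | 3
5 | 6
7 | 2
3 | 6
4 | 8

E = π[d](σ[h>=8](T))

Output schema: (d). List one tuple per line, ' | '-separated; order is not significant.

Stepwise |·|:
  T → 5
  σ[h>=8](T) → 1
  π[d](σ[h>=8](T)) → 1

== RESULT ==
d
4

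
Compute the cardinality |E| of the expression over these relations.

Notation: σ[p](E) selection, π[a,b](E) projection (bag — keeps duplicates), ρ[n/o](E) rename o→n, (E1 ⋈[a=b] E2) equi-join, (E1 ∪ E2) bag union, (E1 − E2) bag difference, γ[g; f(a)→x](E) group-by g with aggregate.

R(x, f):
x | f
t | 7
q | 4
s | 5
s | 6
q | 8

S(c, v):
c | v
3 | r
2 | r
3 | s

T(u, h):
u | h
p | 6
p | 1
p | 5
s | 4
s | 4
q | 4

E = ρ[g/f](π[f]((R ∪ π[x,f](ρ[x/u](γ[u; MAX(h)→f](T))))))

Row counts bottom-up:
  R → 5
  T → 6
  γ[u; MAX(h)→f](T) → 3
  ρ[x/u](γ[u; MAX(h)→f](T)) → 3
  π[x,f](ρ[x/u](γ[u; MAX(h)→f](T))) → 3
  (R ∪ π[x,f](ρ[x/u](γ[u; MAX(h)→f](T)))) → 8
  π[f]((R ∪ π[x,f](ρ[x/u](γ[u; MAX(h)→f](T))))) → 8
  ρ[g/f](π[f]((R ∪ π[x,f](ρ[x/u](γ[u; MAX(h)→f](T)))))) → 8

|E| = 8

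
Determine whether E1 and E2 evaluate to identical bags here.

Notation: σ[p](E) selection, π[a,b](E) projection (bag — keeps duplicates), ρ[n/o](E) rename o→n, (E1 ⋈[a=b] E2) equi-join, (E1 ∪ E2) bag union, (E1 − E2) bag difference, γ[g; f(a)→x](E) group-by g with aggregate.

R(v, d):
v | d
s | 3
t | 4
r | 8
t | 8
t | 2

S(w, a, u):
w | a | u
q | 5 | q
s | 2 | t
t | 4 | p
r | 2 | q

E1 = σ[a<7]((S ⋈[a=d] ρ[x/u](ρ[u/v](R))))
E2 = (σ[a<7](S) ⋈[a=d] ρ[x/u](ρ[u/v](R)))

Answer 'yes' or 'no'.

E1 row counts bottom-up:
  S → 4
  R → 5
  ρ[u/v](R) → 5
  ρ[x/u](ρ[u/v](R)) → 5
  (S ⋈[a=d] ρ[x/u](ρ[u/v](R))) → 3
  σ[a<7]((S ⋈[a=d] ρ[x/u](ρ[u/v](R)))) → 3
E2 row counts bottom-up:
  S → 4
  σ[a<7](S) → 4
  R → 5
  ρ[u/v](R) → 5
  ρ[x/u](ρ[u/v](R)) → 5
  (σ[a<7](S) ⋈[a=d] ρ[x/u](ρ[u/v](R))) → 3

E1 and E2 produce the same multiset:
w | a | u | x | d
r | 2 | q | t | 2
s | 2 | t | t | 2
t | 4 | p | t | 4

yes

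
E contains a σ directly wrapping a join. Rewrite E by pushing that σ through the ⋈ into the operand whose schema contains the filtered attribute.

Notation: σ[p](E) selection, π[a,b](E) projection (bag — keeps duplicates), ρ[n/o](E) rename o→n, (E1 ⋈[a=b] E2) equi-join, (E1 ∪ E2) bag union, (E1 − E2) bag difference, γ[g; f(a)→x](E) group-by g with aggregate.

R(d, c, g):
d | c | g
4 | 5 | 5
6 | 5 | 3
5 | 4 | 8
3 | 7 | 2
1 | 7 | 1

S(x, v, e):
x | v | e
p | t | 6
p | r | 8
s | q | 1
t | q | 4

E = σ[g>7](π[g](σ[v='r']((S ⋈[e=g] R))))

σ filters on v, owned by the left side.
E' = σ[g>7](π[g]((σ[v='r'](S) ⋈[e=g] R)))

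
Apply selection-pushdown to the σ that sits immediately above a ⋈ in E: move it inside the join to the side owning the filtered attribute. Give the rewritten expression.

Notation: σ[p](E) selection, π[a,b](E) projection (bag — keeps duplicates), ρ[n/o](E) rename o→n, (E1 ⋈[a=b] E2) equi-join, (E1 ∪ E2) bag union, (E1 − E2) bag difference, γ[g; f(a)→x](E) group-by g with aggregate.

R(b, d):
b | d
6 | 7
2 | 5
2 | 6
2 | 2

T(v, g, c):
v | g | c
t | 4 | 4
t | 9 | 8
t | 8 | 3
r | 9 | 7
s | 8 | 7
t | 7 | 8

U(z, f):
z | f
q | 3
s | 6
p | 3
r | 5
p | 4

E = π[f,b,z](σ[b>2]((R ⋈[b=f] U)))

σ filters on b, owned by the left side.
E' = π[f,b,z]((σ[b>2](R) ⋈[b=f] U))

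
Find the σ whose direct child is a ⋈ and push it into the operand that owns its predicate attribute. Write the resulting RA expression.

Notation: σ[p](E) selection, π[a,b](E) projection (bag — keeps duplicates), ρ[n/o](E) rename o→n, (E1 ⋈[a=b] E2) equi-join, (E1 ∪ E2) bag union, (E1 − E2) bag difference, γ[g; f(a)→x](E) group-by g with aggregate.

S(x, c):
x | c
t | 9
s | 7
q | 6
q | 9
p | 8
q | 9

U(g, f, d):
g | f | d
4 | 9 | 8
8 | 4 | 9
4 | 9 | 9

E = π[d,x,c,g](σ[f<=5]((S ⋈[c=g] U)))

σ filters on f, owned by the right side.
E' = π[d,x,c,g]((S ⋈[c=g] σ[f<=5](U)))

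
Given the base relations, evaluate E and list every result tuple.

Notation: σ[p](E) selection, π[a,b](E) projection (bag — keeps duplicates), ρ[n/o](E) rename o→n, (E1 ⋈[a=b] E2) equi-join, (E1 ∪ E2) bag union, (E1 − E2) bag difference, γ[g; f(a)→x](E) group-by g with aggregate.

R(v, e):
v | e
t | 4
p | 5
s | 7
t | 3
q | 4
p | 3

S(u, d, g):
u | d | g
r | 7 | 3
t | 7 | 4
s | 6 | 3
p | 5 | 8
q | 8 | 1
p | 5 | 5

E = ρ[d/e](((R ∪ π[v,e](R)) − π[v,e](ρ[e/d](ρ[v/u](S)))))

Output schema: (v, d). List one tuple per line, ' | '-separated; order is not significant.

Stepwise |·|:
  R → 6
  R → 6
  π[v,e](R) → 6
  (R ∪ π[v,e](R)) → 12
  S → 6
  ρ[v/u](S) → 6
  ρ[e/d](ρ[v/u](S)) → 6
  π[v,e](ρ[e/d](ρ[v/u](S))) → 6
  ((R ∪ π[v,e](R)) − π[v,e](ρ[e/d](ρ[v/u](S)))) → 10
  ρ[d/e](((R ∪ π[v,e](R)) − π[v,e](ρ[e/d](ρ[v/u](S))))) → 10

== RESULT ==
v | d
p | 3
p | 3
q | 4
q | 4
s | 7
s | 7
t | 3
t | 3
t | 4
t | 4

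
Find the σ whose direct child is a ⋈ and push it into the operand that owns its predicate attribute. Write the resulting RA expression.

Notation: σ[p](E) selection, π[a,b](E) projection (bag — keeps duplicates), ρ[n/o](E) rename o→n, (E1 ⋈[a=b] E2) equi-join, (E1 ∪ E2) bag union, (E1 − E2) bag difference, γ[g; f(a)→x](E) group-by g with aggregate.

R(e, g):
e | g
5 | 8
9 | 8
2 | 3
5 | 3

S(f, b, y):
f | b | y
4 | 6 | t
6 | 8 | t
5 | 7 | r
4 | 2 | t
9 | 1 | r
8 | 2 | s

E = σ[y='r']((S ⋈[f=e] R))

σ filters on y, owned by the left side.
E' = (σ[y='r'](S) ⋈[f=e] R)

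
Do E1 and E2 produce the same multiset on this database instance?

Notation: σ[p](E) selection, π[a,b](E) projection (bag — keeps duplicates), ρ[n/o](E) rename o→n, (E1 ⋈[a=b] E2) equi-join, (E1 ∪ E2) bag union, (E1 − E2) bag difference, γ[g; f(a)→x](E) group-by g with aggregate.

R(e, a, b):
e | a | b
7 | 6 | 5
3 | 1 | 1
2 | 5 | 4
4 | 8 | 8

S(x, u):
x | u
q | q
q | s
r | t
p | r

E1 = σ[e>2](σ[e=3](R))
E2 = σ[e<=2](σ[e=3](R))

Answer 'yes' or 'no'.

E1 row counts bottom-up:
  R → 4
  σ[e=3](R) → 1
  σ[e>2](σ[e=3](R)) → 1
E2 row counts bottom-up:
  R → 4
  σ[e=3](R) → 1
  σ[e<=2](σ[e=3](R)) → 0

E1 result:
e | a | b
3 | 1 | 1
E2 result:
e | a | b
(0 rows)
Witness: (3, 1, 1) appears 1× in E1 but 0× in E2.

no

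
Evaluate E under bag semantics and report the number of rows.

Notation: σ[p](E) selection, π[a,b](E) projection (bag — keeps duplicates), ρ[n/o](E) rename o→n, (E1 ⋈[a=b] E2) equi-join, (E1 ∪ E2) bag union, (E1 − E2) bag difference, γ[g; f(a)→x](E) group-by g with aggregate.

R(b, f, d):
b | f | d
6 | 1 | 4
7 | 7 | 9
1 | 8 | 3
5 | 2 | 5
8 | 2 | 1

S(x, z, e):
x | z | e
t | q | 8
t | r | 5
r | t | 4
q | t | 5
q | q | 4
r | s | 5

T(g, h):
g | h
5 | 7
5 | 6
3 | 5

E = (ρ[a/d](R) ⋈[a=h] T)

Row counts bottom-up:
  R → 5
  ρ[a/d](R) → 5
  T → 3
  (ρ[a/d](R) ⋈[a=h] T) → 1

|E| = 1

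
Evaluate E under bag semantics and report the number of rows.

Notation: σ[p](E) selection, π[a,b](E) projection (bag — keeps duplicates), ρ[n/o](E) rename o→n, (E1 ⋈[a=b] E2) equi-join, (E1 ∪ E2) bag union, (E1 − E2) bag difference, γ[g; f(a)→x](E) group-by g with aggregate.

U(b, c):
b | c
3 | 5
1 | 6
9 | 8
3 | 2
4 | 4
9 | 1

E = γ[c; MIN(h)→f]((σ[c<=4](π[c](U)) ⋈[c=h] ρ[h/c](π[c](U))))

Stepwise |·|:
  U → 6
  π[c](U) → 6
  σ[c<=4](π[c](U)) → 3
  U → 6
  π[c](U) → 6
  ρ[h/c](π[c](U)) → 6
  (σ[c<=4](π[c](U)) ⋈[c=h] ρ[h/c](π[c](U))) → 3
  γ[c; MIN(h)→f]((σ[c<=4](π[c](U)) ⋈[c=h] ρ[h/c](π[c](U)))) → 3

|E| = 3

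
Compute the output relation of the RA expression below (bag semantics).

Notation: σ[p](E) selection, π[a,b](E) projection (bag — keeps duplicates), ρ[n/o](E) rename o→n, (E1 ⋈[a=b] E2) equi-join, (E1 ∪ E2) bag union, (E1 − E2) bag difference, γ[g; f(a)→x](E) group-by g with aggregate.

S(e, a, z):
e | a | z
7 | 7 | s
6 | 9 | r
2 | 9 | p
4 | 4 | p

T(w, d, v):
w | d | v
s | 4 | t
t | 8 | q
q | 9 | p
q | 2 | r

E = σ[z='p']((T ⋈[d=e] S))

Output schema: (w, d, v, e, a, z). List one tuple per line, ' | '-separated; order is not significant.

Per-node cardinality:
  T → 4
  S → 4
  (T ⋈[d=e] S) → 2
  σ[z='p']((T ⋈[d=e] S)) → 2

== RESULT ==
w | d | v | e | a | z
q | 2 | r | 2 | 9 | p
s | 4 | t | 4 | 4 | p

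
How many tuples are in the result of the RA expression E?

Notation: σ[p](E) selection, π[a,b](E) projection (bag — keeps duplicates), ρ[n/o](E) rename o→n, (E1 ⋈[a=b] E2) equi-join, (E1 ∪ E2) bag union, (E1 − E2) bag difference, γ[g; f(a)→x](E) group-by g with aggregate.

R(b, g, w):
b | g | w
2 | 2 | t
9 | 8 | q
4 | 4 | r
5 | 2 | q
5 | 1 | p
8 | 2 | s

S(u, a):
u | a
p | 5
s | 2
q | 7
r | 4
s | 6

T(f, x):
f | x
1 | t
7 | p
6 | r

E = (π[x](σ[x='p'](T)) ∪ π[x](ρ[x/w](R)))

Stepwise |·|:
  T → 3
  σ[x='p'](T) → 1
  π[x](σ[x='p'](T)) → 1
  R → 6
  ρ[x/w](R) → 6
  π[x](ρ[x/w](R)) → 6
  (π[x](σ[x='p'](T)) ∪ π[x](ρ[x/w](R))) → 7

|E| = 7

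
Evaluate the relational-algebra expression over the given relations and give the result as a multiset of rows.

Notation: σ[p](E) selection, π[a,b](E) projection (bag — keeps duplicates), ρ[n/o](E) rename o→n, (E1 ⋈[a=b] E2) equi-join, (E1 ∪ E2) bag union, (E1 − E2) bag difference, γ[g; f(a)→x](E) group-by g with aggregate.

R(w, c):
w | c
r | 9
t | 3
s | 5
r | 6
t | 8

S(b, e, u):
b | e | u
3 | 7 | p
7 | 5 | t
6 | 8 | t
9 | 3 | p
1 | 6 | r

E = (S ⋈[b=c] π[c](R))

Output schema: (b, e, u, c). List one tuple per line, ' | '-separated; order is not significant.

Row counts bottom-up:
  S → 5
  R → 5
  π[c](R) → 5
  (S ⋈[b=c] π[c](R)) → 3

== RESULT ==
b | e | u | c
3 | 7 | p | 3
6 | 8 | t | 6
9 | 3 | p | 9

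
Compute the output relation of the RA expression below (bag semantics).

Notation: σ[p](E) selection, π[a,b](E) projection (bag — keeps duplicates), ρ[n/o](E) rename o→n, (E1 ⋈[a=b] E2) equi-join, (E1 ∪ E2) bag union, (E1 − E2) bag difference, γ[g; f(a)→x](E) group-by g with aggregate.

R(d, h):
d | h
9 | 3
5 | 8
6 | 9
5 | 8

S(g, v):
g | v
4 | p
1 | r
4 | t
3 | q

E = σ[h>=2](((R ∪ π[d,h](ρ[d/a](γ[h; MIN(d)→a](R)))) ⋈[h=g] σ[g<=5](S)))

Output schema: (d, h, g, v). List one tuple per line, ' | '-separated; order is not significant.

Row counts bottom-up:
  R → 4
  R → 4
  γ[h; MIN(d)→a](R) → 3
  ρ[d/a](γ[h; MIN(d)→a](R)) → 3
  π[d,h](ρ[d/a](γ[h; MIN(d)→a](R))) → 3
  (R ∪ π[d,h](ρ[d/a](γ[h; MIN(d)→a](R)))) → 7
  S → 4
  σ[g<=5](S) → 4
  ((R ∪ π[d,h](ρ[d/a](γ[h; MIN(d)→a](R)))) ⋈[h=g] σ[g<=5](S)) → 2
  σ[h>=2](((R ∪ π[d,h](ρ[d/a](γ[h; MIN(d)→a](R)))) ⋈[h=g] σ[g<=5](S))) → 2

== RESULT ==
d | h | g | v
9 | 3 | 3 | q
9 | 3 | 3 | q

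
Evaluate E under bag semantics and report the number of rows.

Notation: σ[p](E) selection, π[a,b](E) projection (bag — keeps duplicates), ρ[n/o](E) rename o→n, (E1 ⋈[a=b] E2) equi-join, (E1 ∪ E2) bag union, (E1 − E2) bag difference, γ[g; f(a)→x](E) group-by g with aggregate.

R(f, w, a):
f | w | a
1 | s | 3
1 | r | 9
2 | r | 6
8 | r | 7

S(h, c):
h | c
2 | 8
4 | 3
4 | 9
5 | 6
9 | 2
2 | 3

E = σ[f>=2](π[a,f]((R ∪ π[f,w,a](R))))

Stepwise |·|:
  R → 4
  R → 4
  π[f,w,a](R) → 4
  (R ∪ π[f,w,a](R)) → 8
  π[a,f]((R ∪ π[f,w,a](R))) → 8
  σ[f>=2](π[a,f]((R ∪ π[f,w,a](R)))) → 4

|E| = 4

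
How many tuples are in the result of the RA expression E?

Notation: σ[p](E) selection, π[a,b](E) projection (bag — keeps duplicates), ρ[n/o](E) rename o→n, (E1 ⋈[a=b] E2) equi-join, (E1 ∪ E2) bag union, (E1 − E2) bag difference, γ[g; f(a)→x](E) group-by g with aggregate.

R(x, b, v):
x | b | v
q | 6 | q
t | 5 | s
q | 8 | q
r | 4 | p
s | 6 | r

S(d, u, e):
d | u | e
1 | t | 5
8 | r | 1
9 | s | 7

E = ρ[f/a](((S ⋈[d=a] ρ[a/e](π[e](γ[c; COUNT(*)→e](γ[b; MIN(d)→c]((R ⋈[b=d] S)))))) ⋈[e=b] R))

Per-node cardinality:
  S → 3
  R → 5
  S → 3
  (R ⋈[b=d] S) → 1
  γ[b; MIN(d)→c]((R ⋈[b=d] S)) → 1
  γ[c; COUNT(*)→e](γ[b; MIN(d)→c]((R ⋈[b=d] S))) → 1
  π[e](γ[c; COUNT(*)→e](γ[b; MIN(d)→c]((R ⋈[b=d] S)))) → 1
  ρ[a/e](π[e](γ[c; COUNT(*)→e](γ[b; MIN(d)→c]((R ⋈[b=d] S))))) → 1
  (S ⋈[d=a] ρ[a/e](π[e](γ[c; COUNT(*)→e](γ[b; MIN(d)→c]((R ⋈[b=d] S)))))) → 1
  R → 5
  ((S ⋈[d=a] ρ[a/e](π[e](γ[c; COUNT(*)→e](γ[b; MIN(d)→c]((R ⋈[b=d] S)))))) ⋈[e=b] R) → 1
  ρ[f/a](((S ⋈[d=a] ρ[a/e](π[e](γ[c; COUNT(*)→e](γ[b; MIN(d)→c]((R ⋈[b=d] S)))))) ⋈[e=b] R)) → 1

|E| = 1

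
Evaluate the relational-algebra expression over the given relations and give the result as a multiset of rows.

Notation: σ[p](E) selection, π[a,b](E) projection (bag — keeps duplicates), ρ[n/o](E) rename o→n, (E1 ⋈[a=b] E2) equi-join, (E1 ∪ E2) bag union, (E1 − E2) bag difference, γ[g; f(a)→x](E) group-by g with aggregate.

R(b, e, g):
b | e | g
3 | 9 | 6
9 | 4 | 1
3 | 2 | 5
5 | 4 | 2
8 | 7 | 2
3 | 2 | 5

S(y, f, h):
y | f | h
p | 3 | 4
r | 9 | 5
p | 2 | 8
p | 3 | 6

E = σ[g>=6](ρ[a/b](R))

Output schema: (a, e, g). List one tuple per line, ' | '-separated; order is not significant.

Subexpression sizes:
  R → 6
  ρ[a/b](R) → 6
  σ[g>=6](ρ[a/b](R)) → 1

== RESULT ==
a | e | g
3 | 9 | 6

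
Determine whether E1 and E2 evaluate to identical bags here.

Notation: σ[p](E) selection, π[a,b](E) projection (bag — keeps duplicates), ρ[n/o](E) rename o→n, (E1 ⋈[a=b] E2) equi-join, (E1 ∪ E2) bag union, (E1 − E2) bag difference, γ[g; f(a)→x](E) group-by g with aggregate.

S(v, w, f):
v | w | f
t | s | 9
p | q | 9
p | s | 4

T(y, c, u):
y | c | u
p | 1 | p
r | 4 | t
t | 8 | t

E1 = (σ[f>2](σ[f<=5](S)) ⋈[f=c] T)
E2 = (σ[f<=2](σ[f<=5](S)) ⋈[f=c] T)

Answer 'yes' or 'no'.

E1 stepwise |·|:
  S → 3
  σ[f<=5](S) → 1
  σ[f>2](σ[f<=5](S)) → 1
  T → 3
  (σ[f>2](σ[f<=5](S)) ⋈[f=c] T) → 1
E2 stepwise |·|:
  S → 3
  σ[f<=5](S) → 1
  σ[f<=2](σ[f<=5](S)) → 0
  T → 3
  (σ[f<=2](σ[f<=5](S)) ⋈[f=c] T) → 0

E1 result:
v | w | f | y | c | u
p | s | 4 | r | 4 | t
E2 result:
v | w | f | y | c | u
(0 rows)
Witness: ('p', 's', 4, 'r', 4, 't') appears 1× in E1 but 0× in E2.

no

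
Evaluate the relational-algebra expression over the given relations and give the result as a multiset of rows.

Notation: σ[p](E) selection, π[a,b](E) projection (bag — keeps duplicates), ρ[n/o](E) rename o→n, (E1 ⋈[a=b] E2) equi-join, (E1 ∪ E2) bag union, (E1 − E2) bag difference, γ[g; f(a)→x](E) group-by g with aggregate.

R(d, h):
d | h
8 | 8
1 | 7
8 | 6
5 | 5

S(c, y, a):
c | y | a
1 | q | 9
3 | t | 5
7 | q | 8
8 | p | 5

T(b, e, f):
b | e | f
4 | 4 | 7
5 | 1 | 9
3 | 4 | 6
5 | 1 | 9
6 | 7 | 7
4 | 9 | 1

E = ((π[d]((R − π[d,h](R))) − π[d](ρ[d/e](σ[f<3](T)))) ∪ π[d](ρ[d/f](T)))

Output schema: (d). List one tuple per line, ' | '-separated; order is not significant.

Stepwise |·|:
  R → 4
  R → 4
  π[d,h](R) → 4
  (R − π[d,h](R)) → 0
  π[d]((R − π[d,h](R))) → 0
  T → 6
  σ[f<3](T) → 1
  ρ[d/e](σ[f<3](T)) → 1
  π[d](ρ[d/e](σ[f<3](T))) → 1
  (π[d]((R − π[d,h](R))) − π[d](ρ[d/e](σ[f<3](T)))) → 0
  T → 6
  ρ[d/f](T) → 6
  π[d](ρ[d/f](T)) → 6
  ((π[d]((R − π[d,h](R))) − π[d](ρ[d/e](σ[f<3](T)))) ∪ π[d](ρ[d/f](T))) → 6

== RESULT ==
d
1
6
7
7
9
9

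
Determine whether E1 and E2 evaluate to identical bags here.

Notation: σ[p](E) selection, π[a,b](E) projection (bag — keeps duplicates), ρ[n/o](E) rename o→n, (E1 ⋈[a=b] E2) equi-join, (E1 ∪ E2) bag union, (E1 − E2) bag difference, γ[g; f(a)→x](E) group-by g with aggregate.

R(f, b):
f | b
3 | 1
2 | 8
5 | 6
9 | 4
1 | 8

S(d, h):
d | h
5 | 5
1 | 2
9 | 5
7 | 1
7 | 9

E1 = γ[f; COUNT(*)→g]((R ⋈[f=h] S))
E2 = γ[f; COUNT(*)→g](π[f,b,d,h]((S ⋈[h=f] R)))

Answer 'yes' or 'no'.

E1 row counts bottom-up:
  R → 5
  S → 5
  (R ⋈[f=h] S) → 5
  γ[f; COUNT(*)→g]((R ⋈[f=h] S)) → 4
E2 row counts bottom-up:
  S → 5
  R → 5
  (S ⋈[h=f] R) → 5
  π[f,b,d,h]((S ⋈[h=f] R)) → 5
  γ[f; COUNT(*)→g](π[f,b,d,h]((S ⋈[h=f] R))) → 4

E1 and E2 produce the same multiset:
f | g
1 | 1
2 | 1
5 | 2
9 | 1

yes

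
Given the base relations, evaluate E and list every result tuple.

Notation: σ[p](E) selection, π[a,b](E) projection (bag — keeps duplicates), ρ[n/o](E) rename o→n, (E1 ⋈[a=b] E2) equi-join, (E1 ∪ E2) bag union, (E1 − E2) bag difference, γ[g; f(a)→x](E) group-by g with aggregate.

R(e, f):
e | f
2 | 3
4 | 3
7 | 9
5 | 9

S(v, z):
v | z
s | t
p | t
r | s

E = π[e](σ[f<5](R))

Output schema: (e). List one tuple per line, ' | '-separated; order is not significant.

Row counts bottom-up:
  R → 4
  σ[f<5](R) → 2
  π[e](σ[f<5](R)) → 2

== RESULT ==
e
2
4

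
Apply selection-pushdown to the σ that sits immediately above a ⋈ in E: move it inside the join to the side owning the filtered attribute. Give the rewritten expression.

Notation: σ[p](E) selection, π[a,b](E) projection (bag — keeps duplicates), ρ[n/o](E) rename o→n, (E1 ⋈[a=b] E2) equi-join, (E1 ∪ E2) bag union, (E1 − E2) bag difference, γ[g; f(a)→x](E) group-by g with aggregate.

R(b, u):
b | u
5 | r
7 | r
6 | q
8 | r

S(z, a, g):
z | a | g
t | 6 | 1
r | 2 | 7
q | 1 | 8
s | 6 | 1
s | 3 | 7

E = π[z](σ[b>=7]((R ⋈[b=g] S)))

σ filters on b, owned by the left side.
E' = π[z]((σ[b>=7](R) ⋈[b=g] S))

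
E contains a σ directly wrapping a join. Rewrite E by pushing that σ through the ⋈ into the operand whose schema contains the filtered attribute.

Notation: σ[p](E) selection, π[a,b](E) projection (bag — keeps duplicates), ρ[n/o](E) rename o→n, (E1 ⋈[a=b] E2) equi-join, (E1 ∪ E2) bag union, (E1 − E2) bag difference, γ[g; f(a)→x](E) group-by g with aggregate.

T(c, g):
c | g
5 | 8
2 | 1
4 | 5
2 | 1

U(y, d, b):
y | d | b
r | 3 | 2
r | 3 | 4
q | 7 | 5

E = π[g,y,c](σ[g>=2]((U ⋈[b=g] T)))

σ filters on g, owned by the right side.
E' = π[g,y,c]((U ⋈[b=g] σ[g>=2](T)))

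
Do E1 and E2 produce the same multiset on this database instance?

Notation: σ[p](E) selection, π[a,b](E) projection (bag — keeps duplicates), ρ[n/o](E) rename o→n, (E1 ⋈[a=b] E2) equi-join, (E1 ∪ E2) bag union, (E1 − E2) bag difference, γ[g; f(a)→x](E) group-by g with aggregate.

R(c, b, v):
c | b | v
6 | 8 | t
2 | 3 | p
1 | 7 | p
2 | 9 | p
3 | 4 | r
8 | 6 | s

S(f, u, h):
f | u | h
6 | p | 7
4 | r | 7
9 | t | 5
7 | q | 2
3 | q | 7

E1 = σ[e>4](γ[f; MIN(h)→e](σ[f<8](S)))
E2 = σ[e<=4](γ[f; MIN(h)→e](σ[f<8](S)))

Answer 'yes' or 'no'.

E1 subexpression sizes:
  S → 5
  σ[f<8](S) → 4
  γ[f; MIN(h)→e](σ[f<8](S)) → 4
  σ[e>4](γ[f; MIN(h)→e](σ[f<8](S))) → 3
E2 subexpression sizes:
  S → 5
  σ[f<8](S) → 4
  γ[f; MIN(h)→e](σ[f<8](S)) → 4
  σ[e<=4](γ[f; MIN(h)→e](σ[f<8](S))) → 1

E1 result:
f | e
3 | 7
4 | 7
6 | 7
E2 result:
f | e
7 | 2
Witness: (3, 7) appears 1× in E1 but 0× in E2.

no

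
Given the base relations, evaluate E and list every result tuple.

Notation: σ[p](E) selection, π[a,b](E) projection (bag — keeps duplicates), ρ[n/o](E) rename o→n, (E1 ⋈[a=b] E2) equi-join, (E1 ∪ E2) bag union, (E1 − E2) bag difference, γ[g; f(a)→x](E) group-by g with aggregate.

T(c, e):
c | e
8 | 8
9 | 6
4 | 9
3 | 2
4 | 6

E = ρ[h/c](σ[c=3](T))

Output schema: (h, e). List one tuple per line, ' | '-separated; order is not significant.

Per-node cardinality:
  T → 5
  σ[c=3](T) → 1
  ρ[h/c](σ[c=3](T)) → 1

== RESULT ==
h | e
3 | 2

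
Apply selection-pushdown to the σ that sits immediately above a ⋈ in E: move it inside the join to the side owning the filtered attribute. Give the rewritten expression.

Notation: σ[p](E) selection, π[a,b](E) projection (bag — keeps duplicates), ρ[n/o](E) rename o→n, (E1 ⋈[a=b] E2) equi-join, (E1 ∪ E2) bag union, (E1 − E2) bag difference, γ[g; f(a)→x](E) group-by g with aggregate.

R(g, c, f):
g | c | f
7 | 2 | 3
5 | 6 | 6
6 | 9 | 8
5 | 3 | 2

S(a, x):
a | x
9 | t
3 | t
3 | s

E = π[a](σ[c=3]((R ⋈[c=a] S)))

σ filters on c, owned by the left side.
E' = π[a]((σ[c=3](R) ⋈[c=a] S))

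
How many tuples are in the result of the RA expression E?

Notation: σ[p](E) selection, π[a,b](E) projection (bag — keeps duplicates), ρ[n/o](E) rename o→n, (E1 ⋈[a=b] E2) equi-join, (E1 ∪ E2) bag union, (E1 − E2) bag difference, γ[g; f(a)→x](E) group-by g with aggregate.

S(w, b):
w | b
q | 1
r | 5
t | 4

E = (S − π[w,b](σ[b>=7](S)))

Stepwise |·|:
  S → 3
  S → 3
  σ[b>=7](S) → 0
  π[w,b](σ[b>=7](S)) → 0
  (S − π[w,b](σ[b>=7](S))) → 3

|E| = 3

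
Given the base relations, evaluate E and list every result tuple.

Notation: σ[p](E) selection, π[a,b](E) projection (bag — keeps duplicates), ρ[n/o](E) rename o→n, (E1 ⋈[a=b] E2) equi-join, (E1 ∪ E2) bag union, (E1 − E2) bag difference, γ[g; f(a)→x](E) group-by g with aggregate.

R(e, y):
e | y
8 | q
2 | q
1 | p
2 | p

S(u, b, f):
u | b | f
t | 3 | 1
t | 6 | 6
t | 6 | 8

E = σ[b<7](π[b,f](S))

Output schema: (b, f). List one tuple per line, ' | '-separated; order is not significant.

Per-node cardinality:
  S → 3
  π[b,f](S) → 3
  σ[b<7](π[b,f](S)) → 3

== RESULT ==
b | f
3 | 1
6 | 6
6 | 8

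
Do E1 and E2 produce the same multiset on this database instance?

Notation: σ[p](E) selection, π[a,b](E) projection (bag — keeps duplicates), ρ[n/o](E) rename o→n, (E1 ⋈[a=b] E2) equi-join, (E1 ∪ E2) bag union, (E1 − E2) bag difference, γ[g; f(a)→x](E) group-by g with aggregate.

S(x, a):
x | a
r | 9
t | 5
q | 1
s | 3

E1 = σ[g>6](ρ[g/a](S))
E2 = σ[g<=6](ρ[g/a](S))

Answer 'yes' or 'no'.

E1 per-node cardinality:
  S → 4
  ρ[g/a](S) → 4
  σ[g>6](ρ[g/a](S)) → 1
E2 per-node cardinality:
  S → 4
  ρ[g/a](S) → 4
  σ[g<=6](ρ[g/a](S)) → 3

E1 result:
x | g
r | 9
E2 result:
x | g
q | 1
s | 3
t | 5
Witness: ('r', 9) appears 1× in E1 but 0× in E2.

no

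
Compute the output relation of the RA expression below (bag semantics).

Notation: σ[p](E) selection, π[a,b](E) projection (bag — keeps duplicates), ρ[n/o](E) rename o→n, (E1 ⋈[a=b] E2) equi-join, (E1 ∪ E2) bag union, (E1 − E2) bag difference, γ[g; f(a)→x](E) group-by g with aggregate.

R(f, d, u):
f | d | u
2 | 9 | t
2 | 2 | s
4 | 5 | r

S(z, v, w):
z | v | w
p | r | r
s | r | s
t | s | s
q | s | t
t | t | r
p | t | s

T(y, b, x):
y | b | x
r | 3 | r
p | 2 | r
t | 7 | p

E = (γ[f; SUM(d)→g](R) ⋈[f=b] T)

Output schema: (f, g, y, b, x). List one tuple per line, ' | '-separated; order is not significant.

Row counts bottom-up:
  R → 3
  γ[f; SUM(d)→g](R) → 2
  T → 3
  (γ[f; SUM(d)→g](R) ⋈[f=b] T) → 1

== RESULT ==
f | g | y | b | x
2 | 11 | p | 2 | r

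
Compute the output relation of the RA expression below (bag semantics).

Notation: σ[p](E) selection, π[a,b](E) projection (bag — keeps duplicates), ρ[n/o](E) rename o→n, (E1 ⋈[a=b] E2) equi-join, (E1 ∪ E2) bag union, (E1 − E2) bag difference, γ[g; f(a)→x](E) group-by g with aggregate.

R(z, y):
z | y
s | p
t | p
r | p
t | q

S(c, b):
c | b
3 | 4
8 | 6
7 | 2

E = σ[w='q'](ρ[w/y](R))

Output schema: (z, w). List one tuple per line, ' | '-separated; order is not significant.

Row counts bottom-up:
  R → 4
  ρ[w/y](R) → 4
  σ[w='q'](ρ[w/y](R)) → 1

== RESULT ==
z | w
t | q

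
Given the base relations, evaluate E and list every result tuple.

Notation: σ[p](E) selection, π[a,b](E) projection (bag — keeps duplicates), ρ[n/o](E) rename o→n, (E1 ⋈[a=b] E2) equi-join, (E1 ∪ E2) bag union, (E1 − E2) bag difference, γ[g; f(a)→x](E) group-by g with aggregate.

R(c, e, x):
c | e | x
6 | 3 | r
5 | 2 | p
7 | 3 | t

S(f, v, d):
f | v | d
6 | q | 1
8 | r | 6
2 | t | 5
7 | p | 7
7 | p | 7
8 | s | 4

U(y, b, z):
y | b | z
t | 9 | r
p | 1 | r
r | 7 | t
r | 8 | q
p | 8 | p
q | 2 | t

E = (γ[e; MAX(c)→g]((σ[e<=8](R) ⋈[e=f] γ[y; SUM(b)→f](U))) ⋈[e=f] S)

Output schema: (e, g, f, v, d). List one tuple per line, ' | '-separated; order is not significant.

Row counts bottom-up:
  R → 3
  σ[e<=8](R) → 3
  U → 6
  γ[y; SUM(b)→f](U) → 4
  (σ[e<=8](R) ⋈[e=f] γ[y; SUM(b)→f](U)) → 1
  γ[e; MAX(c)→g]((σ[e<=8](R) ⋈[e=f] γ[y; SUM(b)→f](U))) → 1
  S → 6
  (γ[e; MAX(c)→g]((σ[e<=8](R) ⋈[e=f] γ[y; SUM(b)→f](U))) ⋈[e=f] S) → 1

== RESULT ==
e | g | f | v | d
2 | 5 | 2 | t | 5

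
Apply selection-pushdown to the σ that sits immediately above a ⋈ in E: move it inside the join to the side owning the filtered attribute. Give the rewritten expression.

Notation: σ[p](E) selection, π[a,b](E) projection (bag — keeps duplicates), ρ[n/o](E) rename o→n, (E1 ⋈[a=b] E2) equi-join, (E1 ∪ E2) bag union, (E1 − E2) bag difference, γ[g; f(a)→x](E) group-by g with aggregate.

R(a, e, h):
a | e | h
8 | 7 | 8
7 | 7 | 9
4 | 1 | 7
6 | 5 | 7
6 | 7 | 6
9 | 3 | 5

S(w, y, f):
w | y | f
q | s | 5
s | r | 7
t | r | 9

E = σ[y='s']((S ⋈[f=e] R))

σ filters on y, owned by the left side.
E' = (σ[y='s'](S) ⋈[f=e] R)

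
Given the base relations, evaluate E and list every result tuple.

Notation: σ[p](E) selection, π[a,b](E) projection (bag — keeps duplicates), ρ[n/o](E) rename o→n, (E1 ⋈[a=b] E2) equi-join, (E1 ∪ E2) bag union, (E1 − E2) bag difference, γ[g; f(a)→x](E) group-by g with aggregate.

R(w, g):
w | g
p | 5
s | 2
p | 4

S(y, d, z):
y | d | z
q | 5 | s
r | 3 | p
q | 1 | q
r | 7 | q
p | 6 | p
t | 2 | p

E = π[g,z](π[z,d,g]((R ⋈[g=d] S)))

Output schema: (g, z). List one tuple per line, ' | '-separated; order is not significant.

Per-node cardinality:
  R → 3
  S → 6
  (R ⋈[g=d] S) → 2
  π[z,d,g]((R ⋈[g=d] S)) → 2
  π[g,z](π[z,d,g]((R ⋈[g=d] S))) → 2

== RESULT ==
g | z
2 | p
5 | s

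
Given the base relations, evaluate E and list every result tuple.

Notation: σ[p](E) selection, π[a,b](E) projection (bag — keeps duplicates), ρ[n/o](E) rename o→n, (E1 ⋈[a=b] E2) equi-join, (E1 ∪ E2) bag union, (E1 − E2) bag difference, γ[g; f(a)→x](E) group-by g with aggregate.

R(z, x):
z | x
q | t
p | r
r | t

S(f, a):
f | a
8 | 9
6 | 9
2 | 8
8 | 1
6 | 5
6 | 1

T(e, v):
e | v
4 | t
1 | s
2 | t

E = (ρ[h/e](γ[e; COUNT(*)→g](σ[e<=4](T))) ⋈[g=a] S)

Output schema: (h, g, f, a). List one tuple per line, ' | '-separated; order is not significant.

Row counts bottom-up:
  T → 3
  σ[e<=4](T) → 3
  γ[e; COUNT(*)→g](σ[e<=4](T)) → 3
  ρ[h/e](γ[e; COUNT(*)→g](σ[e<=4](T))) → 3
  S → 6
  (ρ[h/e](γ[e; COUNT(*)→g](σ[e<=4](T))) ⋈[g=a] S) → 6

== RESULT ==
h | g | f | a
1 | 1 | 6 | 1
1 | 1 | 8 | 1
2 | 1 | 6 | 1
2 | 1 | 8 | 1
4 | 1 | 6 | 1
4 | 1 | 8 | 1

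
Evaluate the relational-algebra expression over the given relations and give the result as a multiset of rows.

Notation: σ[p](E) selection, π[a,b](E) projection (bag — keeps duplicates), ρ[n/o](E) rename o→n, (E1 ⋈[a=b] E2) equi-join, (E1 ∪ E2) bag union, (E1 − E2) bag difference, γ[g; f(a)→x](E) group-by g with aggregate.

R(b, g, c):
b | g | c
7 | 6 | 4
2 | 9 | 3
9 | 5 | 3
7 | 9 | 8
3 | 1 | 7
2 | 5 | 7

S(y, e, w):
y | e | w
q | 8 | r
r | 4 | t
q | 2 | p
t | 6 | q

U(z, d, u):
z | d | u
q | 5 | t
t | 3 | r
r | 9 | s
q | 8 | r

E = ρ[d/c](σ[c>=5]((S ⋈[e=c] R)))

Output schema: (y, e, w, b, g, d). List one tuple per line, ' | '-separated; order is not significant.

Row counts bottom-up:
  S → 4
  R → 6
  (S ⋈[e=c] R) → 2
  σ[c>=5]((S ⋈[e=c] R)) → 1
  ρ[d/c](σ[c>=5]((S ⋈[e=c] R))) → 1

== RESULT ==
y | e | w | b | g | d
q | 8 | r | 7 | 9 | 8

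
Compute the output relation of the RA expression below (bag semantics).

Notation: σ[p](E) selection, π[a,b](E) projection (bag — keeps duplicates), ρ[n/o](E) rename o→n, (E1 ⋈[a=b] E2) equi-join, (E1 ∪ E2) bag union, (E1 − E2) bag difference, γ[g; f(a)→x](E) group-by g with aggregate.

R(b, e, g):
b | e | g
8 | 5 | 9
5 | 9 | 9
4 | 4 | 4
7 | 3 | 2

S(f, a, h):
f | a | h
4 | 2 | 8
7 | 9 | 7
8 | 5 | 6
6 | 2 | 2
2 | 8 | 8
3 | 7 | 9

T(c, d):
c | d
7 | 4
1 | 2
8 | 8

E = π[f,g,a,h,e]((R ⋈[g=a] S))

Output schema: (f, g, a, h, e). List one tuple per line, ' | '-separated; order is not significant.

Per-node cardinality:
  R → 4
  S → 6
  (R ⋈[g=a] S) → 4
  π[f,g,a,h,e]((R ⋈[g=a] S)) → 4

== RESULT ==
f | g | a | h | e
4 | 2 | 2 | 8 | 3
6 | 2 | 2 | 2 | 3
7 | 9 | 9 | 7 | 5
7 | 9 | 9 | 7 | 9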